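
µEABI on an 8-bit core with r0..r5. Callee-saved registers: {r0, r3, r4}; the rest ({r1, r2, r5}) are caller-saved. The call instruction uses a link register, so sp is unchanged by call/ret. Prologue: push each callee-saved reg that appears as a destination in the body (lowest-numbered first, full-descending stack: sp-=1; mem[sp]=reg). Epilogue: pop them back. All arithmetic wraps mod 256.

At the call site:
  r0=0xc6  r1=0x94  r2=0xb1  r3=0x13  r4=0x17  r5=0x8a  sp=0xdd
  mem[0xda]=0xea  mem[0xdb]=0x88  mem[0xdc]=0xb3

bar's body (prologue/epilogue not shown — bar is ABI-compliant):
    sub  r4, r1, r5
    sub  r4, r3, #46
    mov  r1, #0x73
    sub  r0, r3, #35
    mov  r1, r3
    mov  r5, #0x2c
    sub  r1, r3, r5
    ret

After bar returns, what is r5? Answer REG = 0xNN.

REG = 0x2c

prologue: push r0 -> mem[0xdc]=0xc6, sp=0xdc
prologue: push r4 -> mem[0xdb]=0x17, sp=0xdb
body[0] sub  r4, r1, r5 -> r4=0x0a
body[1] sub  r4, r3, #46 -> r4=0xe5
body[2] mov  r1, #0x73 -> r1=0x73
body[3] sub  r0, r3, #35 -> r0=0xf0
body[4] mov  r1, r3 -> r1=0x13
body[5] mov  r5, #0x2c -> r5=0x2c
body[6] sub  r1, r3, r5 -> r1=0xe7
epilogue: pop r4=0x17, sp=0xdc
epilogue: pop r0=0xc6, sp=0xdd
r5 is caller-saved -> body value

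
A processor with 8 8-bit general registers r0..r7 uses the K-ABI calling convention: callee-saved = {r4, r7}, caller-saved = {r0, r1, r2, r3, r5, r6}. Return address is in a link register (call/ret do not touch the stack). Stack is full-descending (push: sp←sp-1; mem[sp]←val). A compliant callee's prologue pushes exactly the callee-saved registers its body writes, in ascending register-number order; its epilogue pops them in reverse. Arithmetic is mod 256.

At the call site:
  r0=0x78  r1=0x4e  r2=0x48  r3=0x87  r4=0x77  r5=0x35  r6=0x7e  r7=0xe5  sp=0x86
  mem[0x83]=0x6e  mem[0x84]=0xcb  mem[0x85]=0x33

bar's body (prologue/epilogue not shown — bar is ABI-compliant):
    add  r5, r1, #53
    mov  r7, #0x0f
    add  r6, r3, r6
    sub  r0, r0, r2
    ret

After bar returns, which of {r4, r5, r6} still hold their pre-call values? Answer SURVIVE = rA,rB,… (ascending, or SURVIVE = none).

prologue: push r7 -> mem[0x85]=0xe5, sp=0x85
body[0] add  r5, r1, #53 -> r5=0x83
body[1] mov  r7, #0x0f -> r7=0x0f
body[2] add  r6, r3, r6 -> r6=0x05
body[3] sub  r0, r0, r2 -> r0=0x30
epilogue: pop r7=0xe5, sp=0x86
r4: callee-saved, written=False
r5: caller-saved, written=True
r6: caller-saved, written=True

SURVIVE = r4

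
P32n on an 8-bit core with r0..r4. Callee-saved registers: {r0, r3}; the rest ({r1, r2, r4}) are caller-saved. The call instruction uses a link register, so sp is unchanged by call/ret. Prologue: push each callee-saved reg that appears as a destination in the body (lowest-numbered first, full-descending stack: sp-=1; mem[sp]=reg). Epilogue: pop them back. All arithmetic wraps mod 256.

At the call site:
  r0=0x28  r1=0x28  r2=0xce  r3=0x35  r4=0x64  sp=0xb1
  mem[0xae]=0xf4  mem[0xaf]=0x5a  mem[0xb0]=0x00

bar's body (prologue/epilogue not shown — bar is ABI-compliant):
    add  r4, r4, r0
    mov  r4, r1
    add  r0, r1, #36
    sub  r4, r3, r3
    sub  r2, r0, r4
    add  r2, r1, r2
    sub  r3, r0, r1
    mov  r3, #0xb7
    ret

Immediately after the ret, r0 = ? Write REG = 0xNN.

prologue: push r0 → mem[0xb0]=0x28, sp=0xb0
prologue: push r3 → mem[0xaf]=0x35, sp=0xaf
body[0] add  r4, r4, r0 → r4=0x8c
body[1] mov  r4, r1 → r4=0x28
body[2] add  r0, r1, #36 → r0=0x4c
body[3] sub  r4, r3, r3 → r4=0x00
body[4] sub  r2, r0, r4 → r2=0x4c
body[5] add  r2, r1, r2 → r2=0x74
body[6] sub  r3, r0, r1 → r3=0x24
body[7] mov  r3, #0xb7 → r3=0xb7
epilogue: pop r3=0x35, sp=0xb0
epilogue: pop r0=0x28, sp=0xb1
r0 is callee-saved → restored

REG = 0x28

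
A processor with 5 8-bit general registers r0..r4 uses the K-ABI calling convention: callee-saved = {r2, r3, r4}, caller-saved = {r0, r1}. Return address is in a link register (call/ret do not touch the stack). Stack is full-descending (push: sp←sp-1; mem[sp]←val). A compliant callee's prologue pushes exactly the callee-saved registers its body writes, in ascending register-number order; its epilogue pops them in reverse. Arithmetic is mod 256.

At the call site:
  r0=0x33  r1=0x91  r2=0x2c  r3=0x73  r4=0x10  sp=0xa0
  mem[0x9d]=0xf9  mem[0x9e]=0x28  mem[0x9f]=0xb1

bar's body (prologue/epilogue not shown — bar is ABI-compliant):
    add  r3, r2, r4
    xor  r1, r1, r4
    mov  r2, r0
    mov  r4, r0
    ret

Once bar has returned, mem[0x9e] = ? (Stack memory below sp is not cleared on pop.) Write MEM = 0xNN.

MEM = 0x73

prologue: push r2 -> mem[0x9f]=0x2c, sp=0x9f
prologue: push r3 -> mem[0x9e]=0x73, sp=0x9e
prologue: push r4 -> mem[0x9d]=0x10, sp=0x9d
body[0] add  r3, r2, r4 -> r3=0x3c
body[1] xor  r1, r1, r4 -> r1=0x81
body[2] mov  r2, r0 -> r2=0x33
body[3] mov  r4, r0 -> r4=0x33
epilogue: pop r4=0x10, sp=0x9e
epilogue: pop r3=0x73, sp=0x9f
epilogue: pop r2=0x2c, sp=0xa0
prologue pushed ['r2', 'r3', 'r4'] at ['0x9f', '0x9e', '0x9d']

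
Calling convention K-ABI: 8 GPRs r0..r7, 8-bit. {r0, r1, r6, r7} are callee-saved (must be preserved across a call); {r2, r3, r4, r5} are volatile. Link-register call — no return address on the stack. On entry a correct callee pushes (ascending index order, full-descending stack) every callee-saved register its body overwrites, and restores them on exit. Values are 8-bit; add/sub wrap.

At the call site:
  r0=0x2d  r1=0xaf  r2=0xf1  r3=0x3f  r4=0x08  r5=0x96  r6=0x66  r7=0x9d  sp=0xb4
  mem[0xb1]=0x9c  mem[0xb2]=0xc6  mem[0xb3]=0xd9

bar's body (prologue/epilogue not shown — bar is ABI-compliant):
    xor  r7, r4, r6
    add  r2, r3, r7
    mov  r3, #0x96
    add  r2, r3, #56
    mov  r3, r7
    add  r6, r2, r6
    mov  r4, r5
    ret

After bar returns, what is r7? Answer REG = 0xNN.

REG = 0x9d

prologue: push r6 → mem[0xb3]=0x66, sp=0xb3
prologue: push r7 → mem[0xb2]=0x9d, sp=0xb2
body[0] xor  r7, r4, r6 → r7=0x6e
body[1] add  r2, r3, r7 → r2=0xad
body[2] mov  r3, #0x96 → r3=0x96
body[3] add  r2, r3, #56 → r2=0xce
body[4] mov  r3, r7 → r3=0x6e
body[5] add  r6, r2, r6 → r6=0x34
body[6] mov  r4, r5 → r4=0x96
epilogue: pop r7=0x9d, sp=0xb3
epilogue: pop r6=0x66, sp=0xb4
r7 is callee-saved → restored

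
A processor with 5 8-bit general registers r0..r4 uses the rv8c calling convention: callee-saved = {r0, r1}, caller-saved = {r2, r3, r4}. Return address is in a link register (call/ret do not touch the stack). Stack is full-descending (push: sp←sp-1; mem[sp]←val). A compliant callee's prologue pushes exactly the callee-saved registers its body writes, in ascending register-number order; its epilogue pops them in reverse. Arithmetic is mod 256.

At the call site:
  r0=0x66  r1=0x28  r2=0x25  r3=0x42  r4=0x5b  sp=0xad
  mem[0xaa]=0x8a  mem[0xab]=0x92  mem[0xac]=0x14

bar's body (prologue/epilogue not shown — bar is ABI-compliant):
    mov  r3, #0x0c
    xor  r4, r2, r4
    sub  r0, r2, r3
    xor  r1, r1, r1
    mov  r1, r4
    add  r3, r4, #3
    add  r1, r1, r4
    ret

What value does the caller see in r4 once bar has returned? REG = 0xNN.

prologue: push r0 -> mem[0xac]=0x66, sp=0xac
prologue: push r1 -> mem[0xab]=0x28, sp=0xab
body[0] mov  r3, #0x0c -> r3=0x0c
body[1] xor  r4, r2, r4 -> r4=0x7e
body[2] sub  r0, r2, r3 -> r0=0x19
body[3] xor  r1, r1, r1 -> r1=0x00
body[4] mov  r1, r4 -> r1=0x7e
body[5] add  r3, r4, #3 -> r3=0x81
body[6] add  r1, r1, r4 -> r1=0xfc
epilogue: pop r1=0x28, sp=0xac
epilogue: pop r0=0x66, sp=0xad
r4 is caller-saved -> body value

REG = 0x7e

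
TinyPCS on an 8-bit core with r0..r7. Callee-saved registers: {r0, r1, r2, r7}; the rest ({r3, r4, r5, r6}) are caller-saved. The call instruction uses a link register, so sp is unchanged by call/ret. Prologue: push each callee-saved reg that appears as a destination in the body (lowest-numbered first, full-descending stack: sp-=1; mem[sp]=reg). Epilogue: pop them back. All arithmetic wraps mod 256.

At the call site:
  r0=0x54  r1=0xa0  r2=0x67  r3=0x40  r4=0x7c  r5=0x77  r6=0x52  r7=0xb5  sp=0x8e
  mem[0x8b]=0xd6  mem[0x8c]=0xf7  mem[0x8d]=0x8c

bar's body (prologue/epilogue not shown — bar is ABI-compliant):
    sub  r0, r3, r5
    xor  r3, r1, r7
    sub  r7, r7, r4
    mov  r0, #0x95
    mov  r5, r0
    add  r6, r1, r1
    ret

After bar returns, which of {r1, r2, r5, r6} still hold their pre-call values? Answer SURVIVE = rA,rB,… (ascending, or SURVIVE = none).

SURVIVE = r1,r2

prologue: push r0 -> mem[0x8d]=0x54, sp=0x8d
prologue: push r7 -> mem[0x8c]=0xb5, sp=0x8c
body[0] sub  r0, r3, r5 -> r0=0xc9
body[1] xor  r3, r1, r7 -> r3=0x15
body[2] sub  r7, r7, r4 -> r7=0x39
body[3] mov  r0, #0x95 -> r0=0x95
body[4] mov  r5, r0 -> r5=0x95
body[5] add  r6, r1, r1 -> r6=0x40
epilogue: pop r7=0xb5, sp=0x8d
epilogue: pop r0=0x54, sp=0x8e
r1: callee-saved, written=False
r2: callee-saved, written=False
r5: caller-saved, written=True
r6: caller-saved, written=True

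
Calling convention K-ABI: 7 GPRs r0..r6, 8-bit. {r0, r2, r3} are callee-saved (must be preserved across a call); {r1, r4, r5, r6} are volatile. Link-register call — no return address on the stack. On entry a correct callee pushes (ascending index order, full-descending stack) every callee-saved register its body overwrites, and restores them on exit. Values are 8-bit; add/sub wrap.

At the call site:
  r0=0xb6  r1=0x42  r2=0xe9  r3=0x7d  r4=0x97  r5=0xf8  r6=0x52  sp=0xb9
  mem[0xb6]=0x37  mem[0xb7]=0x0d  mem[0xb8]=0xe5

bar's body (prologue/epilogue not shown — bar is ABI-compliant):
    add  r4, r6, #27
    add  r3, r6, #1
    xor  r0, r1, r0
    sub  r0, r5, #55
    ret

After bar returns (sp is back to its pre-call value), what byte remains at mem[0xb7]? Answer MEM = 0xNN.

prologue: push r0 -> mem[0xb8]=0xb6, sp=0xb8
prologue: push r3 -> mem[0xb7]=0x7d, sp=0xb7
body[0] add  r4, r6, #27 -> r4=0x6d
body[1] add  r3, r6, #1 -> r3=0x53
body[2] xor  r0, r1, r0 -> r0=0xf4
body[3] sub  r0, r5, #55 -> r0=0xc1
epilogue: pop r3=0x7d, sp=0xb8
epilogue: pop r0=0xb6, sp=0xb9
prologue pushed ['r0', 'r3'] at ['0xb8', '0xb7']

MEM = 0x7d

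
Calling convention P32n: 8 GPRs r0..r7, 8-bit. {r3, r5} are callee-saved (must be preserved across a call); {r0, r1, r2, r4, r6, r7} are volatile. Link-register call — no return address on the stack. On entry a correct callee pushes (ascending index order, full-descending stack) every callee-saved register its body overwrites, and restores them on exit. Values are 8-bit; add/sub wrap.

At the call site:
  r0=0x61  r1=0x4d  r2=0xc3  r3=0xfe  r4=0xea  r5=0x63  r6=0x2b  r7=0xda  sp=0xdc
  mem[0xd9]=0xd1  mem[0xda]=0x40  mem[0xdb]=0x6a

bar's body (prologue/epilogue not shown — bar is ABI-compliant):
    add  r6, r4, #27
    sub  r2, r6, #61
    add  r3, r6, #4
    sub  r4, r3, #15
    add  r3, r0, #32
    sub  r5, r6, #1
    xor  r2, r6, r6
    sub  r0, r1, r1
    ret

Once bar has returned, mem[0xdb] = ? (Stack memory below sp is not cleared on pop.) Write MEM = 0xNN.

MEM = 0xfe

prologue: push r3 -> mem[0xdb]=0xfe, sp=0xdb
prologue: push r5 -> mem[0xda]=0x63, sp=0xda
body[0] add  r6, r4, #27 -> r6=0x05
body[1] sub  r2, r6, #61 -> r2=0xc8
body[2] add  r3, r6, #4 -> r3=0x09
body[3] sub  r4, r3, #15 -> r4=0xfa
body[4] add  r3, r0, #32 -> r3=0x81
body[5] sub  r5, r6, #1 -> r5=0x04
body[6] xor  r2, r6, r6 -> r2=0x00
body[7] sub  r0, r1, r1 -> r0=0x00
epilogue: pop r5=0x63, sp=0xdb
epilogue: pop r3=0xfe, sp=0xdc
prologue pushed ['r3', 'r5'] at ['0xdb', '0xda']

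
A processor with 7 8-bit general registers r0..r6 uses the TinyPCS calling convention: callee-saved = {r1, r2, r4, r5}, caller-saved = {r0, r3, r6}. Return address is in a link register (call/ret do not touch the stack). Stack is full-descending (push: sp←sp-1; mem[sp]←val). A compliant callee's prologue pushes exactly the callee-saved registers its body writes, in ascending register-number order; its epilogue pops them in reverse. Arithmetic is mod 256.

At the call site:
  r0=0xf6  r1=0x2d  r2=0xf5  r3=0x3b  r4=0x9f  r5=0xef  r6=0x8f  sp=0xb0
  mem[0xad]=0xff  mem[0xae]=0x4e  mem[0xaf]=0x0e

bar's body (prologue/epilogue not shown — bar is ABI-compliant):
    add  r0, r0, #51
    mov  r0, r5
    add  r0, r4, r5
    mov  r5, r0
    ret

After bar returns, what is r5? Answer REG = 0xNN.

prologue: push r5 -> mem[0xaf]=0xef, sp=0xaf
body[0] add  r0, r0, #51 -> r0=0x29
body[1] mov  r0, r5 -> r0=0xef
body[2] add  r0, r4, r5 -> r0=0x8e
body[3] mov  r5, r0 -> r5=0x8e
epilogue: pop r5=0xef, sp=0xb0
r5 is callee-saved -> restored

REG = 0xef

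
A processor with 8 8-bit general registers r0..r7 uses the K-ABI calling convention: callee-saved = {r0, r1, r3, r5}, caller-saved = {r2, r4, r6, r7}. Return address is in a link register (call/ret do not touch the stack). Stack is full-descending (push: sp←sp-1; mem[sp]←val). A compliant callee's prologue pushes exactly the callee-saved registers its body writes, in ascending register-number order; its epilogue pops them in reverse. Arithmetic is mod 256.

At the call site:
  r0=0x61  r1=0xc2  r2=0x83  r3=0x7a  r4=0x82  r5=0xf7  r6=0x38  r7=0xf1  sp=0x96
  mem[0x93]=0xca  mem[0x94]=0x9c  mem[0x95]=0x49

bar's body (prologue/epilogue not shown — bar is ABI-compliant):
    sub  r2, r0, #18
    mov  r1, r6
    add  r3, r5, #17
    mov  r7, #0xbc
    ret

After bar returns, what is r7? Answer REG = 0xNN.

prologue: push r1 → mem[0x95]=0xc2, sp=0x95
prologue: push r3 → mem[0x94]=0x7a, sp=0x94
body[0] sub  r2, r0, #18 → r2=0x4f
body[1] mov  r1, r6 → r1=0x38
body[2] add  r3, r5, #17 → r3=0x08
body[3] mov  r7, #0xbc → r7=0xbc
epilogue: pop r3=0x7a, sp=0x95
epilogue: pop r1=0xc2, sp=0x96
r7 is caller-saved → body value

REG = 0xbc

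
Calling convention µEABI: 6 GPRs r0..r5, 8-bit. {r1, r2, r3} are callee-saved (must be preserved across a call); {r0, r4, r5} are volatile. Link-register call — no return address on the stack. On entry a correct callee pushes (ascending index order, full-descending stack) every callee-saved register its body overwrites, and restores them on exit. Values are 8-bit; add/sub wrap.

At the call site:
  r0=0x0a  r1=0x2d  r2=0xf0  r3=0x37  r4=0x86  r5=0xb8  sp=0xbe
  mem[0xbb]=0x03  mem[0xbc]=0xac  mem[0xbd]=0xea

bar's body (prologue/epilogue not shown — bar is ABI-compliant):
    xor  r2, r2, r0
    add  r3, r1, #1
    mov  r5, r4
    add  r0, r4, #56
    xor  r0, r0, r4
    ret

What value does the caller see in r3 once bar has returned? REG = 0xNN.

prologue: push r2 → mem[0xbd]=0xf0, sp=0xbd
prologue: push r3 → mem[0xbc]=0x37, sp=0xbc
body[0] xor  r2, r2, r0 → r2=0xfa
body[1] add  r3, r1, #1 → r3=0x2e
body[2] mov  r5, r4 → r5=0x86
body[3] add  r0, r4, #56 → r0=0xbe
body[4] xor  r0, r0, r4 → r0=0x38
epilogue: pop r3=0x37, sp=0xbd
epilogue: pop r2=0xf0, sp=0xbe
r3 is callee-saved → restored

REG = 0x37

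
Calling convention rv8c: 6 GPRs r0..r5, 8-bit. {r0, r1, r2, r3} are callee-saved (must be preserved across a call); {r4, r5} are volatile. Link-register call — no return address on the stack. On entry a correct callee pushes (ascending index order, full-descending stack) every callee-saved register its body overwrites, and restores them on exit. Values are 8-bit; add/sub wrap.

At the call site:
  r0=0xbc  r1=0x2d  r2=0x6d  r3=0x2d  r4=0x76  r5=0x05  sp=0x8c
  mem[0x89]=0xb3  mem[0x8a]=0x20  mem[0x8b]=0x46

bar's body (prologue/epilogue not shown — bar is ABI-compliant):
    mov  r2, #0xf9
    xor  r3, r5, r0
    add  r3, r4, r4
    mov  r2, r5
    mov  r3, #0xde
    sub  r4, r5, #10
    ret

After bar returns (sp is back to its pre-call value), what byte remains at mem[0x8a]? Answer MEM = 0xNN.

MEM = 0x2d

prologue: push r2 → mem[0x8b]=0x6d, sp=0x8b
prologue: push r3 → mem[0x8a]=0x2d, sp=0x8a
body[0] mov  r2, #0xf9 → r2=0xf9
body[1] xor  r3, r5, r0 → r3=0xb9
body[2] add  r3, r4, r4 → r3=0xec
body[3] mov  r2, r5 → r2=0x05
body[4] mov  r3, #0xde → r3=0xde
body[5] sub  r4, r5, #10 → r4=0xfb
epilogue: pop r3=0x2d, sp=0x8b
epilogue: pop r2=0x6d, sp=0x8c
prologue pushed ['r2', 'r3'] at ['0x8b', '0x8a']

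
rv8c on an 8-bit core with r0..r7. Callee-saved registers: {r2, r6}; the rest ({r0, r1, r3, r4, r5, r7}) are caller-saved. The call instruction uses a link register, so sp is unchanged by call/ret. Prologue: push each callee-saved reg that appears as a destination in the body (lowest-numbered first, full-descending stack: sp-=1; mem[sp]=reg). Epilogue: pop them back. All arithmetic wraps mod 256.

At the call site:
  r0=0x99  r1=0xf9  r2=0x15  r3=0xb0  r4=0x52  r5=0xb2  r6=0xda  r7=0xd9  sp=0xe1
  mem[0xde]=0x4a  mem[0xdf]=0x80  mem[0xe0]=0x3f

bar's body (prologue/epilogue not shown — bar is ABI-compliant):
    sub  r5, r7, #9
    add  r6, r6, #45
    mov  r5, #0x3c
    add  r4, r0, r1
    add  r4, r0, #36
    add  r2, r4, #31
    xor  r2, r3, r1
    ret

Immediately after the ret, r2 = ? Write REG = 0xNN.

REG = 0x15

prologue: push r2 → mem[0xe0]=0x15, sp=0xe0
prologue: push r6 → mem[0xdf]=0xda, sp=0xdf
body[0] sub  r5, r7, #9 → r5=0xd0
body[1] add  r6, r6, #45 → r6=0x07
body[2] mov  r5, #0x3c → r5=0x3c
body[3] add  r4, r0, r1 → r4=0x92
body[4] add  r4, r0, #36 → r4=0xbd
body[5] add  r2, r4, #31 → r2=0xdc
body[6] xor  r2, r3, r1 → r2=0x49
epilogue: pop r6=0xda, sp=0xe0
epilogue: pop r2=0x15, sp=0xe1
r2 is callee-saved → restored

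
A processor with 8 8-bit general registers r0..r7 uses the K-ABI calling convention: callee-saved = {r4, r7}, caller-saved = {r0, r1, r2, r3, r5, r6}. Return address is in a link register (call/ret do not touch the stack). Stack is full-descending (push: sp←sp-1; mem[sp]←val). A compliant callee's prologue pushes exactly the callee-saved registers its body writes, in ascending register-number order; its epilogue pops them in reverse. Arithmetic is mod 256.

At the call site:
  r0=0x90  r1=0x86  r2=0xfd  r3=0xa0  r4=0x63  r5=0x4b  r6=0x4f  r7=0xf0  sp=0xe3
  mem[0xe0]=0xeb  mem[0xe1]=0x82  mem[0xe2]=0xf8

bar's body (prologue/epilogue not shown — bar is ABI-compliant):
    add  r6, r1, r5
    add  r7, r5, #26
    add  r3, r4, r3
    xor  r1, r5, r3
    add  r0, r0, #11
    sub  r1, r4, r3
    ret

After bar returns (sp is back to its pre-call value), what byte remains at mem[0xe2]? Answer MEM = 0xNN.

prologue: push r7 → mem[0xe2]=0xf0, sp=0xe2
body[0] add  r6, r1, r5 → r6=0xd1
body[1] add  r7, r5, #26 → r7=0x65
body[2] add  r3, r4, r3 → r3=0x03
body[3] xor  r1, r5, r3 → r1=0x48
body[4] add  r0, r0, #11 → r0=0x9b
body[5] sub  r1, r4, r3 → r1=0x60
epilogue: pop r7=0xf0, sp=0xe3
prologue pushed ['r7'] at ['0xe2']

MEM = 0xf0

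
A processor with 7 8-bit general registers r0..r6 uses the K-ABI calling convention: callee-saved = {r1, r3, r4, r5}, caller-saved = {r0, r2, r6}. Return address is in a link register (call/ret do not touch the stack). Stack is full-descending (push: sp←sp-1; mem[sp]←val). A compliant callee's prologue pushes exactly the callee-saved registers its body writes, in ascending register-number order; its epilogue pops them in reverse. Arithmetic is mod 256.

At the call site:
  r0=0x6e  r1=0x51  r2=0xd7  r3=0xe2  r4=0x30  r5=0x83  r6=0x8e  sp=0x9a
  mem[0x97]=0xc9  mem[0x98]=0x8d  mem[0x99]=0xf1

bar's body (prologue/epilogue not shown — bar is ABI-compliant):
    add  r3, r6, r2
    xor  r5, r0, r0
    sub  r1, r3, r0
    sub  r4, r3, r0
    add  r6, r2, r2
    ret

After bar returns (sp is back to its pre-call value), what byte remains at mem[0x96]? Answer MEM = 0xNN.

prologue: push r1 -> mem[0x99]=0x51, sp=0x99
prologue: push r3 -> mem[0x98]=0xe2, sp=0x98
prologue: push r4 -> mem[0x97]=0x30, sp=0x97
prologue: push r5 -> mem[0x96]=0x83, sp=0x96
body[0] add  r3, r6, r2 -> r3=0x65
body[1] xor  r5, r0, r0 -> r5=0x00
body[2] sub  r1, r3, r0 -> r1=0xf7
body[3] sub  r4, r3, r0 -> r4=0xf7
body[4] add  r6, r2, r2 -> r6=0xae
epilogue: pop r5=0x83, sp=0x97
epilogue: pop r4=0x30, sp=0x98
epilogue: pop r3=0xe2, sp=0x99
epilogue: pop r1=0x51, sp=0x9a
prologue pushed ['r1', 'r3', 'r4', 'r5'] at ['0x99', '0x98', '0x97', '0x96']

MEM = 0x83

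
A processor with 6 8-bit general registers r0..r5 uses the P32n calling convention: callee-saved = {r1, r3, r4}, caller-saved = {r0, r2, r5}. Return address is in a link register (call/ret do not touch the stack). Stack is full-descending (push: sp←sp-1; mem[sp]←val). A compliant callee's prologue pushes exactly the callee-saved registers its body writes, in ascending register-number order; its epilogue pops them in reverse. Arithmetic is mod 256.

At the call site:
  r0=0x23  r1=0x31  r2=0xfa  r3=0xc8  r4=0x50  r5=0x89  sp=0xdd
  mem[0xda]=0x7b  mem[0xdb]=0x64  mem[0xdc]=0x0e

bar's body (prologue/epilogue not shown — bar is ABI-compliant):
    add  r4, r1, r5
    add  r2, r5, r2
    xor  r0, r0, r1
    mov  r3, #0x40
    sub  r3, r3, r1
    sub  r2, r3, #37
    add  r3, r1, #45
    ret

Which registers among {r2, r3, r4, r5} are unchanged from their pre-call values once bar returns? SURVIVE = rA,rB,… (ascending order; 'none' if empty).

prologue: push r3 → mem[0xdc]=0xc8, sp=0xdc
prologue: push r4 → mem[0xdb]=0x50, sp=0xdb
body[0] add  r4, r1, r5 → r4=0xba
body[1] add  r2, r5, r2 → r2=0x83
body[2] xor  r0, r0, r1 → r0=0x12
body[3] mov  r3, #0x40 → r3=0x40
body[4] sub  r3, r3, r1 → r3=0x0f
body[5] sub  r2, r3, #37 → r2=0xea
body[6] add  r3, r1, #45 → r3=0x5e
epilogue: pop r4=0x50, sp=0xdc
epilogue: pop r3=0xc8, sp=0xdd
r2: caller-saved, written=True
r3: callee-saved, written=True
r4: callee-saved, written=True
r5: caller-saved, written=False

SURVIVE = r3,r4,r5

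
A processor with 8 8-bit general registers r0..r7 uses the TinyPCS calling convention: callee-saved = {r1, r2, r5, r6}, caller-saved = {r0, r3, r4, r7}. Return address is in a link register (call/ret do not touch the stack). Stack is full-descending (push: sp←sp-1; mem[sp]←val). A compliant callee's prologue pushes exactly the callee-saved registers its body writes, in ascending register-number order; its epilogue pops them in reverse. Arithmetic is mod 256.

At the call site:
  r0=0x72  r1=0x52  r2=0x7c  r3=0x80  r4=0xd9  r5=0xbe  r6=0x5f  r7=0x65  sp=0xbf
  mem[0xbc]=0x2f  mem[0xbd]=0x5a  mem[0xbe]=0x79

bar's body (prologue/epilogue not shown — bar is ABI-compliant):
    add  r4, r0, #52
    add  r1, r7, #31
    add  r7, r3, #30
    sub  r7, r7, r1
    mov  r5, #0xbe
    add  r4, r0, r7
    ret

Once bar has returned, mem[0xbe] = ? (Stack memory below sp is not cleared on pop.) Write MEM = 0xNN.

prologue: push r1 -> mem[0xbe]=0x52, sp=0xbe
prologue: push r5 -> mem[0xbd]=0xbe, sp=0xbd
body[0] add  r4, r0, #52 -> r4=0xa6
body[1] add  r1, r7, #31 -> r1=0x84
body[2] add  r7, r3, #30 -> r7=0x9e
body[3] sub  r7, r7, r1 -> r7=0x1a
body[4] mov  r5, #0xbe -> r5=0xbe
body[5] add  r4, r0, r7 -> r4=0x8c
epilogue: pop r5=0xbe, sp=0xbe
epilogue: pop r1=0x52, sp=0xbf
prologue pushed ['r1', 'r5'] at ['0xbe', '0xbd']

MEM = 0x52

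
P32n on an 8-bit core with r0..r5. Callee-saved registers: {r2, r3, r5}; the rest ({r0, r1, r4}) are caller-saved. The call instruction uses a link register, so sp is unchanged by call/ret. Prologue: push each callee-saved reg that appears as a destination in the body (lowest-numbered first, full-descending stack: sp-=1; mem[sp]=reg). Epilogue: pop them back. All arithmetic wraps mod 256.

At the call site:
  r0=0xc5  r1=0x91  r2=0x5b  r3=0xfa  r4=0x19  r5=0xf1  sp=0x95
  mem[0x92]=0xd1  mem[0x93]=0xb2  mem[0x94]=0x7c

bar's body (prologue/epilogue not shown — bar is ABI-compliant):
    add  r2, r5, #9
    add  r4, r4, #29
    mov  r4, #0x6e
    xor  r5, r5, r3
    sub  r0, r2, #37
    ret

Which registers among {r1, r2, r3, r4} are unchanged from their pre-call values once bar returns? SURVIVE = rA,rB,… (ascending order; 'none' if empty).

SURVIVE = r1,r2,r3

prologue: push r2 -> mem[0x94]=0x5b, sp=0x94
prologue: push r5 -> mem[0x93]=0xf1, sp=0x93
body[0] add  r2, r5, #9 -> r2=0xfa
body[1] add  r4, r4, #29 -> r4=0x36
body[2] mov  r4, #0x6e -> r4=0x6e
body[3] xor  r5, r5, r3 -> r5=0x0b
body[4] sub  r0, r2, #37 -> r0=0xd5
epilogue: pop r5=0xf1, sp=0x94
epilogue: pop r2=0x5b, sp=0x95
r1: caller-saved, written=False
r2: callee-saved, written=True
r3: callee-saved, written=False
r4: caller-saved, written=True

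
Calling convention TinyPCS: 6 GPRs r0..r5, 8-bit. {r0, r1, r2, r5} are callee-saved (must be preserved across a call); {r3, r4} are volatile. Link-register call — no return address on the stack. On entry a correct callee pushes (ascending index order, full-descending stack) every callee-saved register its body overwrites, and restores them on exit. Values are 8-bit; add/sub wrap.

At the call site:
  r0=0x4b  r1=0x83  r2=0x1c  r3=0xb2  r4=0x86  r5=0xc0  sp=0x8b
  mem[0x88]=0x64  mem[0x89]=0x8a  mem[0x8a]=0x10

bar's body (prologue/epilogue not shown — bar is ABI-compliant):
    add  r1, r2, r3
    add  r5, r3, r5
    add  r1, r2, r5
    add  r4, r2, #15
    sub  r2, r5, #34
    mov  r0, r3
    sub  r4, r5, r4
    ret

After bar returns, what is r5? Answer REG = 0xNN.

prologue: push r0 -> mem[0x8a]=0x4b, sp=0x8a
prologue: push r1 -> mem[0x89]=0x83, sp=0x89
prologue: push r2 -> mem[0x88]=0x1c, sp=0x88
prologue: push r5 -> mem[0x87]=0xc0, sp=0x87
body[0] add  r1, r2, r3 -> r1=0xce
body[1] add  r5, r3, r5 -> r5=0x72
body[2] add  r1, r2, r5 -> r1=0x8e
body[3] add  r4, r2, #15 -> r4=0x2b
body[4] sub  r2, r5, #34 -> r2=0x50
body[5] mov  r0, r3 -> r0=0xb2
body[6] sub  r4, r5, r4 -> r4=0x47
epilogue: pop r5=0xc0, sp=0x88
epilogue: pop r2=0x1c, sp=0x89
epilogue: pop r1=0x83, sp=0x8a
epilogue: pop r0=0x4b, sp=0x8b
r5 is callee-saved -> restored

REG = 0xc0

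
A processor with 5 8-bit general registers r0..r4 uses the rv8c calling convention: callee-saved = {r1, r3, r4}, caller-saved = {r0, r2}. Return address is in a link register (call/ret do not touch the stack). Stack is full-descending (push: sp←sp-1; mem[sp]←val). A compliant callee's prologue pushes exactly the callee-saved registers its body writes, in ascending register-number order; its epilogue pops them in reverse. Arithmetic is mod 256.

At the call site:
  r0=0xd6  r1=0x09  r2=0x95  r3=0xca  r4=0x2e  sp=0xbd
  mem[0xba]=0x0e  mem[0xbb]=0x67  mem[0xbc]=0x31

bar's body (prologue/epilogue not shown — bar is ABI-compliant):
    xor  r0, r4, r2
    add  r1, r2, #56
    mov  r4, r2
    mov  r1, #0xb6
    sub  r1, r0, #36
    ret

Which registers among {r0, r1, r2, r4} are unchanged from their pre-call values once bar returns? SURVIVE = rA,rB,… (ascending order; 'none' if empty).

SURVIVE = r1,r2,r4

prologue: push r1 → mem[0xbc]=0x09, sp=0xbc
prologue: push r4 → mem[0xbb]=0x2e, sp=0xbb
body[0] xor  r0, r4, r2 → r0=0xbb
body[1] add  r1, r2, #56 → r1=0xcd
body[2] mov  r4, r2 → r4=0x95
body[3] mov  r1, #0xb6 → r1=0xb6
body[4] sub  r1, r0, #36 → r1=0x97
epilogue: pop r4=0x2e, sp=0xbc
epilogue: pop r1=0x09, sp=0xbd
r0: caller-saved, written=True
r1: callee-saved, written=True
r2: caller-saved, written=False
r4: callee-saved, written=True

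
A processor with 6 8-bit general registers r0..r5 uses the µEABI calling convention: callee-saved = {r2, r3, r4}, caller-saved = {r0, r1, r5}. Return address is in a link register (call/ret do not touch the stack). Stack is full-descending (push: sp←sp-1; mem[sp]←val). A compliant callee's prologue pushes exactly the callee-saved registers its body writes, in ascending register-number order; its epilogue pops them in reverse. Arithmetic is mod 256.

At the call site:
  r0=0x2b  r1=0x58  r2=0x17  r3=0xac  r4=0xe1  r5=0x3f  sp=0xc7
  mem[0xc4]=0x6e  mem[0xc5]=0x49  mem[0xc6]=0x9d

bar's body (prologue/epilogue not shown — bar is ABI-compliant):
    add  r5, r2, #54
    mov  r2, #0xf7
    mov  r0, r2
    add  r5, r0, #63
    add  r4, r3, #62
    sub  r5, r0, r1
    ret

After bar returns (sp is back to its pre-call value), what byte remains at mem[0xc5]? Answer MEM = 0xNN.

MEM = 0xe1

prologue: push r2 → mem[0xc6]=0x17, sp=0xc6
prologue: push r4 → mem[0xc5]=0xe1, sp=0xc5
body[0] add  r5, r2, #54 → r5=0x4d
body[1] mov  r2, #0xf7 → r2=0xf7
body[2] mov  r0, r2 → r0=0xf7
body[3] add  r5, r0, #63 → r5=0x36
body[4] add  r4, r3, #62 → r4=0xea
body[5] sub  r5, r0, r1 → r5=0x9f
epilogue: pop r4=0xe1, sp=0xc6
epilogue: pop r2=0x17, sp=0xc7
prologue pushed ['r2', 'r4'] at ['0xc6', '0xc5']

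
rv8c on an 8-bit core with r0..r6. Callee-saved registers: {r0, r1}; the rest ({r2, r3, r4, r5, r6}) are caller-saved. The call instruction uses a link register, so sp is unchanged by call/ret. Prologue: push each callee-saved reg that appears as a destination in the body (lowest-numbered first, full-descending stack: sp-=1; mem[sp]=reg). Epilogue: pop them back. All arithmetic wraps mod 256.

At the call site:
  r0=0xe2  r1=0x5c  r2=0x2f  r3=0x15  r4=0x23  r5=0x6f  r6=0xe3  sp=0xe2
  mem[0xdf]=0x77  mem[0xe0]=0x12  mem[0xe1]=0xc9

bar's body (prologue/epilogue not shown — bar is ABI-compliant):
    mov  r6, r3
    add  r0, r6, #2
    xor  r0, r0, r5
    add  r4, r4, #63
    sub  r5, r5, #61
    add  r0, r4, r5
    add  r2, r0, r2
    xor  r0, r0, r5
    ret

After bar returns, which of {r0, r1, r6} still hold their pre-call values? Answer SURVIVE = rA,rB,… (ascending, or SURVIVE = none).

prologue: push r0 -> mem[0xe1]=0xe2, sp=0xe1
body[0] mov  r6, r3 -> r6=0x15
body[1] add  r0, r6, #2 -> r0=0x17
body[2] xor  r0, r0, r5 -> r0=0x78
body[3] add  r4, r4, #63 -> r4=0x62
body[4] sub  r5, r5, #61 -> r5=0x32
body[5] add  r0, r4, r5 -> r0=0x94
body[6] add  r2, r0, r2 -> r2=0xc3
body[7] xor  r0, r0, r5 -> r0=0xa6
epilogue: pop r0=0xe2, sp=0xe2
r0: callee-saved, written=True
r1: callee-saved, written=False
r6: caller-saved, written=True

SURVIVE = r0,r1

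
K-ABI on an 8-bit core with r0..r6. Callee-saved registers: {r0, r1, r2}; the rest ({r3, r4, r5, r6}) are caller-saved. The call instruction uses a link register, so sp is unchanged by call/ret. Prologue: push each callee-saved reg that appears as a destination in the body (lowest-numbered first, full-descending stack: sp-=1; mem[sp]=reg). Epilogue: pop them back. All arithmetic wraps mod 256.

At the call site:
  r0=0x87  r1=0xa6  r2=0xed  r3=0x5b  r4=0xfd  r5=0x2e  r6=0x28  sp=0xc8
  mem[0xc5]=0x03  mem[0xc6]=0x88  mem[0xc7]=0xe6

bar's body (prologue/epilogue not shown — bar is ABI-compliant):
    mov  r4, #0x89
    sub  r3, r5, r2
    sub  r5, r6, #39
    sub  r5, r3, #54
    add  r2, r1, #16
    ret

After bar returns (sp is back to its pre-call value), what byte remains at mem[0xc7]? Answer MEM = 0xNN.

prologue: push r2 → mem[0xc7]=0xed, sp=0xc7
body[0] mov  r4, #0x89 → r4=0x89
body[1] sub  r3, r5, r2 → r3=0x41
body[2] sub  r5, r6, #39 → r5=0x01
body[3] sub  r5, r3, #54 → r5=0x0b
body[4] add  r2, r1, #16 → r2=0xb6
epilogue: pop r2=0xed, sp=0xc8
prologue pushed ['r2'] at ['0xc7']

MEM = 0xed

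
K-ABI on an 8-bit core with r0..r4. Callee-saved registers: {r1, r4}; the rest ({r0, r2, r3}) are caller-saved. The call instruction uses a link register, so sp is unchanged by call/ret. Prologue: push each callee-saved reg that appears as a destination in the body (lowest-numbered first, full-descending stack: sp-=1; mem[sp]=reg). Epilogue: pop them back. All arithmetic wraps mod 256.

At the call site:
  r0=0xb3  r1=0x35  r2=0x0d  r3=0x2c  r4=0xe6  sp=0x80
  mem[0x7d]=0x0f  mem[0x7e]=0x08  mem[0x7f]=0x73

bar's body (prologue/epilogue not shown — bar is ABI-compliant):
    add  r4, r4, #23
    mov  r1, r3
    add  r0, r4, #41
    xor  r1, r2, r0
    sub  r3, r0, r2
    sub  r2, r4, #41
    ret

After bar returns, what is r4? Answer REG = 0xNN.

prologue: push r1 → mem[0x7f]=0x35, sp=0x7f
prologue: push r4 → mem[0x7e]=0xe6, sp=0x7e
body[0] add  r4, r4, #23 → r4=0xfd
body[1] mov  r1, r3 → r1=0x2c
body[2] add  r0, r4, #41 → r0=0x26
body[3] xor  r1, r2, r0 → r1=0x2b
body[4] sub  r3, r0, r2 → r3=0x19
body[5] sub  r2, r4, #41 → r2=0xd4
epilogue: pop r4=0xe6, sp=0x7f
epilogue: pop r1=0x35, sp=0x80
r4 is callee-saved → restored

REG = 0xe6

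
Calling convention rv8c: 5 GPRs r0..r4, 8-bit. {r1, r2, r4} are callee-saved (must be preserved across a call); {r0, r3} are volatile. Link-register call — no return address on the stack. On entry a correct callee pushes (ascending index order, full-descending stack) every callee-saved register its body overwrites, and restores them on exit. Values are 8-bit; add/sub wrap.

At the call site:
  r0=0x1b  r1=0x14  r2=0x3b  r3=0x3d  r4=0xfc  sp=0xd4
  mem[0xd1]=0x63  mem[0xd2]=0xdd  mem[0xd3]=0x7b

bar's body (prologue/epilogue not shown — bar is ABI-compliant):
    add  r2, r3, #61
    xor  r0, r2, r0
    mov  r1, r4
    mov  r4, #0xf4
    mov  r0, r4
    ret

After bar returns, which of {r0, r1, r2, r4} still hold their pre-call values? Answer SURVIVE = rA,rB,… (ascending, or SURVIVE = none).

SURVIVE = r1,r2,r4

prologue: push r1 → mem[0xd3]=0x14, sp=0xd3
prologue: push r2 → mem[0xd2]=0x3b, sp=0xd2
prologue: push r4 → mem[0xd1]=0xfc, sp=0xd1
body[0] add  r2, r3, #61 → r2=0x7a
body[1] xor  r0, r2, r0 → r0=0x61
body[2] mov  r1, r4 → r1=0xfc
body[3] mov  r4, #0xf4 → r4=0xf4
body[4] mov  r0, r4 → r0=0xf4
epilogue: pop r4=0xfc, sp=0xd2
epilogue: pop r2=0x3b, sp=0xd3
epilogue: pop r1=0x14, sp=0xd4
r0: caller-saved, written=True
r1: callee-saved, written=True
r2: callee-saved, written=True
r4: callee-saved, written=True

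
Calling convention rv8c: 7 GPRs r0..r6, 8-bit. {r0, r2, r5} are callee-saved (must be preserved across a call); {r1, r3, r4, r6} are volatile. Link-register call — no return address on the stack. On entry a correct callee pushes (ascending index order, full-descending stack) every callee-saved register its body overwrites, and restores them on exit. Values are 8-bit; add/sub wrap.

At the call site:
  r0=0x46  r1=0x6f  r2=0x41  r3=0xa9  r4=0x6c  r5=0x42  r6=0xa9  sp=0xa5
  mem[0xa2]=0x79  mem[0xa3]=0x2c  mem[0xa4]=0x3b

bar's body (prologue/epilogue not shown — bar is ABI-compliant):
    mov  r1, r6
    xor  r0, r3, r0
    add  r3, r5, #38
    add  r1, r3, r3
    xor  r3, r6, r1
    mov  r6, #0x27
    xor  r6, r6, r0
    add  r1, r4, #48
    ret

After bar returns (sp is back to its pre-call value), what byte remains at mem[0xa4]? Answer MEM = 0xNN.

prologue: push r0 -> mem[0xa4]=0x46, sp=0xa4
body[0] mov  r1, r6 -> r1=0xa9
body[1] xor  r0, r3, r0 -> r0=0xef
body[2] add  r3, r5, #38 -> r3=0x68
body[3] add  r1, r3, r3 -> r1=0xd0
body[4] xor  r3, r6, r1 -> r3=0x79
body[5] mov  r6, #0x27 -> r6=0x27
body[6] xor  r6, r6, r0 -> r6=0xc8
body[7] add  r1, r4, #48 -> r1=0x9c
epilogue: pop r0=0x46, sp=0xa5
prologue pushed ['r0'] at ['0xa4']

MEM = 0x46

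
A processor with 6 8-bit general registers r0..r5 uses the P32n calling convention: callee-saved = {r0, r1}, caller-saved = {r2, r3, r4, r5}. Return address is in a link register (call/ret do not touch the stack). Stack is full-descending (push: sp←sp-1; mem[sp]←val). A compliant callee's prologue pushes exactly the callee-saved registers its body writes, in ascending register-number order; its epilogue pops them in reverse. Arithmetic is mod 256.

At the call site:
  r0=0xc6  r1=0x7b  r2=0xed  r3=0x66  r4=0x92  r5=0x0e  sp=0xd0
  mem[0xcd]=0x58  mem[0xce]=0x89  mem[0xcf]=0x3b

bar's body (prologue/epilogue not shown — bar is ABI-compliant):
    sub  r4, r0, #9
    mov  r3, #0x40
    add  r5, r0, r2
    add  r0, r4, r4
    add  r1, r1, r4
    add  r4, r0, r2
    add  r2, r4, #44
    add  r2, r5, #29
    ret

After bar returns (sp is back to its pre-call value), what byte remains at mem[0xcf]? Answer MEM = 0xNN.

prologue: push r0 -> mem[0xcf]=0xc6, sp=0xcf
prologue: push r1 -> mem[0xce]=0x7b, sp=0xce
body[0] sub  r4, r0, #9 -> r4=0xbd
body[1] mov  r3, #0x40 -> r3=0x40
body[2] add  r5, r0, r2 -> r5=0xb3
body[3] add  r0, r4, r4 -> r0=0x7a
body[4] add  r1, r1, r4 -> r1=0x38
body[5] add  r4, r0, r2 -> r4=0x67
body[6] add  r2, r4, #44 -> r2=0x93
body[7] add  r2, r5, #29 -> r2=0xd0
epilogue: pop r1=0x7b, sp=0xcf
epilogue: pop r0=0xc6, sp=0xd0
prologue pushed ['r0', 'r1'] at ['0xcf', '0xce']

MEM = 0xc6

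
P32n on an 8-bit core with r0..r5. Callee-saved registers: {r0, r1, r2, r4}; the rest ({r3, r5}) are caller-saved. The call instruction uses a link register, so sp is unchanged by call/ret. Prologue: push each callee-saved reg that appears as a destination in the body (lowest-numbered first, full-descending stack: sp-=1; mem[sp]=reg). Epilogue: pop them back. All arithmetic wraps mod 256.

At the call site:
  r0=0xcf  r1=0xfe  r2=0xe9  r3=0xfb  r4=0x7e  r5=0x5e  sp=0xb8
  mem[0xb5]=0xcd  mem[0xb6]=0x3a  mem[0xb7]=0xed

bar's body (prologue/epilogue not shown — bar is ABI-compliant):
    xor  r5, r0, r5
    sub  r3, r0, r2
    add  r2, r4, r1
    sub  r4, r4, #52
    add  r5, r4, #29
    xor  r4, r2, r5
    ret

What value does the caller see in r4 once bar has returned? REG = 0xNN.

prologue: push r2 -> mem[0xb7]=0xe9, sp=0xb7
prologue: push r4 -> mem[0xb6]=0x7e, sp=0xb6
body[0] xor  r5, r0, r5 -> r5=0x91
body[1] sub  r3, r0, r2 -> r3=0xe6
body[2] add  r2, r4, r1 -> r2=0x7c
body[3] sub  r4, r4, #52 -> r4=0x4a
body[4] add  r5, r4, #29 -> r5=0x67
body[5] xor  r4, r2, r5 -> r4=0x1b
epilogue: pop r4=0x7e, sp=0xb7
epilogue: pop r2=0xe9, sp=0xb8
r4 is callee-saved -> restored

REG = 0x7e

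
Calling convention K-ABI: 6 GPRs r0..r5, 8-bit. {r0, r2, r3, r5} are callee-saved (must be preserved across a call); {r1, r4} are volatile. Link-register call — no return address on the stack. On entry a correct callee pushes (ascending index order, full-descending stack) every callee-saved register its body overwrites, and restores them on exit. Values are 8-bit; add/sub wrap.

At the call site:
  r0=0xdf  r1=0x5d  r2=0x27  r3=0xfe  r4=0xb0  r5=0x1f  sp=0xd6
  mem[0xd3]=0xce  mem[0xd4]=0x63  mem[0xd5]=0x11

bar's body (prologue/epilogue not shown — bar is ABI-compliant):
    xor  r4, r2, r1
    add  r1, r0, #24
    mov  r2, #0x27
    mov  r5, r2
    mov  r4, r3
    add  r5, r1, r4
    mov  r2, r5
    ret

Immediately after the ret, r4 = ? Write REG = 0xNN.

prologue: push r2 -> mem[0xd5]=0x27, sp=0xd5
prologue: push r5 -> mem[0xd4]=0x1f, sp=0xd4
body[0] xor  r4, r2, r1 -> r4=0x7a
body[1] add  r1, r0, #24 -> r1=0xf7
body[2] mov  r2, #0x27 -> r2=0x27
body[3] mov  r5, r2 -> r5=0x27
body[4] mov  r4, r3 -> r4=0xfe
body[5] add  r5, r1, r4 -> r5=0xf5
body[6] mov  r2, r5 -> r2=0xf5
epilogue: pop r5=0x1f, sp=0xd5
epilogue: pop r2=0x27, sp=0xd6
r4 is caller-saved -> body value

REG = 0xfe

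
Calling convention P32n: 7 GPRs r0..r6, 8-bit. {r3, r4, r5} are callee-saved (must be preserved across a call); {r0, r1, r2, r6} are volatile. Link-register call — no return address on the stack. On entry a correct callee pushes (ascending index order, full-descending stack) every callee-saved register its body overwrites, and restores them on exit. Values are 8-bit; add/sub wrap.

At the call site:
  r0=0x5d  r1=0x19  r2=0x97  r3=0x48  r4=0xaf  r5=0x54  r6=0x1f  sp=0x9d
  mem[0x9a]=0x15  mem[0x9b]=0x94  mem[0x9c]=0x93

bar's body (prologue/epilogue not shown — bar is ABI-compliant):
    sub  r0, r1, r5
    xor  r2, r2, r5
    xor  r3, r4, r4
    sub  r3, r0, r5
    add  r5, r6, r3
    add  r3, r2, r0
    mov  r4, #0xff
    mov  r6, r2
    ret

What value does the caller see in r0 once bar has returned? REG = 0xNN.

prologue: push r3 -> mem[0x9c]=0x48, sp=0x9c
prologue: push r4 -> mem[0x9b]=0xaf, sp=0x9b
prologue: push r5 -> mem[0x9a]=0x54, sp=0x9a
body[0] sub  r0, r1, r5 -> r0=0xc5
body[1] xor  r2, r2, r5 -> r2=0xc3
body[2] xor  r3, r4, r4 -> r3=0x00
body[3] sub  r3, r0, r5 -> r3=0x71
body[4] add  r5, r6, r3 -> r5=0x90
body[5] add  r3, r2, r0 -> r3=0x88
body[6] mov  r4, #0xff -> r4=0xff
body[7] mov  r6, r2 -> r6=0xc3
epilogue: pop r5=0x54, sp=0x9b
epilogue: pop r4=0xaf, sp=0x9c
epilogue: pop r3=0x48, sp=0x9d
r0 is caller-saved -> body value

REG = 0xc5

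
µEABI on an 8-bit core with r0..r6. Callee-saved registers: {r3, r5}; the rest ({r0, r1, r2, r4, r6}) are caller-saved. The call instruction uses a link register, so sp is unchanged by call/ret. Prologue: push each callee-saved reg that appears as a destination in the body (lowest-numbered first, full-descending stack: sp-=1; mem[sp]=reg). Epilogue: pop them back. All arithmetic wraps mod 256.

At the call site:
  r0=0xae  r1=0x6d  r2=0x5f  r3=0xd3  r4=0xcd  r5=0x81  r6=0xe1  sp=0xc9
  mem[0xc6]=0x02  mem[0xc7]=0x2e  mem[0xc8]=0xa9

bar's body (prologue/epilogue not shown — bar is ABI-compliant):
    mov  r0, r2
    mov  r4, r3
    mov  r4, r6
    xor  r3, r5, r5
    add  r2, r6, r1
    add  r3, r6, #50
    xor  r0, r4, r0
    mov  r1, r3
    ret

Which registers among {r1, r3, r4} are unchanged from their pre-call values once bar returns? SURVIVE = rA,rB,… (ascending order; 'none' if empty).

SURVIVE = r3

prologue: push r3 → mem[0xc8]=0xd3, sp=0xc8
body[0] mov  r0, r2 → r0=0x5f
body[1] mov  r4, r3 → r4=0xd3
body[2] mov  r4, r6 → r4=0xe1
body[3] xor  r3, r5, r5 → r3=0x00
body[4] add  r2, r6, r1 → r2=0x4e
body[5] add  r3, r6, #50 → r3=0x13
body[6] xor  r0, r4, r0 → r0=0xbe
body[7] mov  r1, r3 → r1=0x13
epilogue: pop r3=0xd3, sp=0xc9
r1: caller-saved, written=True
r3: callee-saved, written=True
r4: caller-saved, written=True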